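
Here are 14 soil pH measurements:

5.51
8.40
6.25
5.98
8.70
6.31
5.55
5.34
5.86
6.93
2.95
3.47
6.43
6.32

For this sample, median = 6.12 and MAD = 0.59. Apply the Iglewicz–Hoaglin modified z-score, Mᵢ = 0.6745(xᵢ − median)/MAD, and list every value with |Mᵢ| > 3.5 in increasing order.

|Mᵢ| > 3.5 ⇔ |xᵢ − 6.12| > 3.5·0.59/0.6745 = 3.06.
So outliers lie outside [3.06, 9.18].
2.95: M = -3.62 → outlier.

2.95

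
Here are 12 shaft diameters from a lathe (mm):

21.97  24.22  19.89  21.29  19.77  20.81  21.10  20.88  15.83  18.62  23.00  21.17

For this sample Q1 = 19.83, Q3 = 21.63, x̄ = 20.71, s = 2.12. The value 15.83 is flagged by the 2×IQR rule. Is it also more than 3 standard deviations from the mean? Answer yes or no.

no

z = (15.83 − 20.71) / 2.12 = -2.30.
|z| = 2.30 ≤ 3.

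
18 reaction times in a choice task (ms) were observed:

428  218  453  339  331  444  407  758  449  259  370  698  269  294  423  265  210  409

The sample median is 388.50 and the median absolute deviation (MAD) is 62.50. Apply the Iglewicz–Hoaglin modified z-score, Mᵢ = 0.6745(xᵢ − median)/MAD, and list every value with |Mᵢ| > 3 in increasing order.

|Mᵢ| > 3 ⇔ |xᵢ − 388.50| > 3·62.50/0.6745 = 277.98.
So outliers lie outside [110.52, 666.48].
698: M = 3.34 → outlier.
758: M = 3.99 → outlier.

698, 758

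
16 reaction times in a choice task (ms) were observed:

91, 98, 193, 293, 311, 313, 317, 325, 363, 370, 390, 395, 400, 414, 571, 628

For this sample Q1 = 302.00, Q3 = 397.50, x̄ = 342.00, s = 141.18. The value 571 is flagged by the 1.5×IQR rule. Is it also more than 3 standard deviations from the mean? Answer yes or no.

z = (571 − 342.00) / 141.18 = 1.62.
|z| = 1.62 ≤ 3.

no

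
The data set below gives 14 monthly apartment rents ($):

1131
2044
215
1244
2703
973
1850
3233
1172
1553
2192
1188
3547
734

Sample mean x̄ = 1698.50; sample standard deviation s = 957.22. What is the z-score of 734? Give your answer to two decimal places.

-1.01

z = (734 − 1698.50) / 957.22 = -1.01.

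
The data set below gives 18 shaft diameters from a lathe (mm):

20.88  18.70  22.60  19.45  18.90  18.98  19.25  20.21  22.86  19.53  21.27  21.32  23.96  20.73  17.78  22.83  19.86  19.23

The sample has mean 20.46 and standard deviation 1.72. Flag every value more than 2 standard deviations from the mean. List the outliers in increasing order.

Cutoffs at x̄ ± 2s: 20.46 ± 2·1.72 = [17.02, 23.90].
23.96: z = 2.03, |z| > 2 → outlier.
Every other value lies within [17.02, 23.90].

23.96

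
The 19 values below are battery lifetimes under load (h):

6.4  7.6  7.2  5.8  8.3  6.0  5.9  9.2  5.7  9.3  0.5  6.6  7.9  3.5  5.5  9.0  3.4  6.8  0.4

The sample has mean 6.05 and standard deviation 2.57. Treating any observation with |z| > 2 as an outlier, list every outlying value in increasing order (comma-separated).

0.4, 0.5

Cutoffs at x̄ ± 2s: 6.05 ± 2·2.57 = [0.91, 11.19].
0.4: z = -2.20, |z| > 2 → outlier.
0.5: z = -2.16, |z| > 2 → outlier.
Every other value lies within [0.91, 11.19].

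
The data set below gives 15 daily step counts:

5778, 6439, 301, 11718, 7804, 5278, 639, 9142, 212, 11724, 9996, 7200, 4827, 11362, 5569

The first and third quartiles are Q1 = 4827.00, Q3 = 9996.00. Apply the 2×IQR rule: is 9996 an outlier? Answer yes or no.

no

IQR = Q3 − Q1 = 9996.00 − 4827.00 = 5169.00.
Lower fence = Q1 − 2·IQR = 4827.00 − 10338.00 = -5511.00.
Upper fence = Q3 + 2·IQR = 9996.00 + 10338.00 = 20334.00.
9996 lies within [-5511.00, 20334.00].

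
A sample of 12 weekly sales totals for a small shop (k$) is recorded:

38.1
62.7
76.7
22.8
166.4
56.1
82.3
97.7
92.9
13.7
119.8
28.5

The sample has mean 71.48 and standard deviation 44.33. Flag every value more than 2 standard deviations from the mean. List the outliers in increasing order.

Cutoffs at x̄ ± 2s: 71.48 ± 2·44.33 = [-17.18, 160.14].
166.4: z = 2.14, |z| > 2 → outlier.
Every other value lies within [-17.18, 160.14].

166.4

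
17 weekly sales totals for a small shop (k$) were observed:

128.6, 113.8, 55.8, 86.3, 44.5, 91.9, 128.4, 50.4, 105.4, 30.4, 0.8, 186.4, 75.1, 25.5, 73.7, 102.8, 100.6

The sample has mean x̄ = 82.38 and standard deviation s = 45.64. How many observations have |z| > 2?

1

Cutoffs: x̄ ± 2s = [-8.90, 173.66].
Outside the cutoffs: 186.4.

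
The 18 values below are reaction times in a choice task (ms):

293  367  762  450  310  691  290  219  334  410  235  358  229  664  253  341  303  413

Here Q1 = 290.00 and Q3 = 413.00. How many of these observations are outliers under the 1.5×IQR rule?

IQR = 123.00; fences at 290.00 − 184.50 = 105.50 and 413.00 + 184.50 = 597.50.
Outside the cutoffs: 664, 691, 762.

3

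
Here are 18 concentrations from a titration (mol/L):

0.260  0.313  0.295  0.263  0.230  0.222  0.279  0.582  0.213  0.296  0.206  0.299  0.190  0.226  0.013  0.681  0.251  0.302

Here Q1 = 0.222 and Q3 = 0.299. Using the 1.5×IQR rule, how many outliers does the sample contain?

3

IQR = 0.077; fences at 0.222 − 0.1155 = 0.1065 and 0.299 + 0.1155 = 0.4145.
Outside the cutoffs: 0.013, 0.582, 0.681.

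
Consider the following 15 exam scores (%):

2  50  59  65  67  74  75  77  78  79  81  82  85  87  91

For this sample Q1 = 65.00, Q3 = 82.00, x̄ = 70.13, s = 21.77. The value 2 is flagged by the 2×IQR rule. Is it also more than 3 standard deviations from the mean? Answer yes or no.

z = (2 − 70.13) / 21.77 = -3.13.
|z| = 3.13 > 3.

yes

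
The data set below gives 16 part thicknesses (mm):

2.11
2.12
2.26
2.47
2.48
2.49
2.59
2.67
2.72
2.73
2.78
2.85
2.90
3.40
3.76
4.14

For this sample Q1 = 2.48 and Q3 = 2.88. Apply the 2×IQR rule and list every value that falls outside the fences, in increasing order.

IQR = Q3 − Q1 = 2.88 − 2.48 = 0.40.
Lower fence = Q1 − 2·IQR = 2.48 − 0.80 = 1.68.
Upper fence = Q3 + 2·IQR = 2.88 + 0.80 = 3.68.
3.76 > 3.68 → outlier.
4.14 > 3.68 → outlier.
All remaining values lie within [1.68, 3.68].

3.76, 4.14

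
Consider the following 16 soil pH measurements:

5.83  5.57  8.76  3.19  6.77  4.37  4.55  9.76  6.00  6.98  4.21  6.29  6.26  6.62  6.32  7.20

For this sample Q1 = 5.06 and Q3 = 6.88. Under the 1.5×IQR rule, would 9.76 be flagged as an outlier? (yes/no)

IQR = Q3 − Q1 = 6.88 − 5.06 = 1.82.
Lower fence = Q1 − 1.5·IQR = 5.06 − 2.73 = 2.33.
Upper fence = Q3 + 1.5·IQR = 6.88 + 2.73 = 9.61.
9.76 lies above the upper fence.

yes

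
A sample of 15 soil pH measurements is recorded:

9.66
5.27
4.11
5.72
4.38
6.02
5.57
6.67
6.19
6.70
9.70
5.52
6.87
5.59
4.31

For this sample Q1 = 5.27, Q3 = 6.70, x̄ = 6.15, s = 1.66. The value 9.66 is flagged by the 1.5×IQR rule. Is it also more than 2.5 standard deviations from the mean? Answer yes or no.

z = (9.66 − 6.15) / 1.66 = 2.11.
|z| = 2.11 ≤ 2.5.

no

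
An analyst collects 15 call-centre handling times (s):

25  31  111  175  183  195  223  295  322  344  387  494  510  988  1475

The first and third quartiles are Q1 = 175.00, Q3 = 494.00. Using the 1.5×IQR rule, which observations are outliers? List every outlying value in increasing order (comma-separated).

IQR = Q3 − Q1 = 494.00 − 175.00 = 319.00.
Lower fence = Q1 − 1.5·IQR = 175.00 − 478.50 = -303.50.
Upper fence = Q3 + 1.5·IQR = 494.00 + 478.50 = 972.50.
988 > 972.50 → outlier.
1475 > 972.50 → outlier.
All remaining values lie within [-303.50, 972.50].

988, 1475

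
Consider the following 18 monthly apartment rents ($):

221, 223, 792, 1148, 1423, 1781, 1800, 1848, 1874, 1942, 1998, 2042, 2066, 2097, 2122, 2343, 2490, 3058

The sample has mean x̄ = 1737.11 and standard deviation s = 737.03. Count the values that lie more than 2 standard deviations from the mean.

Cutoffs: x̄ ± 2s = [263.05, 3211.17].
Outside the cutoffs: 221, 223.

2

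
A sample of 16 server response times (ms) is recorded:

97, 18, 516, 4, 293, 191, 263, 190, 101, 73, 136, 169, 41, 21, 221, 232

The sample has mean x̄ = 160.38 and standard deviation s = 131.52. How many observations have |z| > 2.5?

1

Cutoffs: x̄ ± 2.5s = [-168.42, 489.18].
Outside the cutoffs: 516.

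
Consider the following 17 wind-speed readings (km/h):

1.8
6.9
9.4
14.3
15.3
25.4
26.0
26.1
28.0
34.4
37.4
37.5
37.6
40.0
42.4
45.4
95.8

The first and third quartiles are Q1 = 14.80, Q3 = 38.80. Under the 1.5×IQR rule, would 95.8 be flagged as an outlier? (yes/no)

IQR = Q3 − Q1 = 38.80 − 14.80 = 24.00.
Lower fence = Q1 − 1.5·IQR = 14.80 − 36.00 = -21.20.
Upper fence = Q3 + 1.5·IQR = 38.80 + 36.00 = 74.80.
95.8 lies above the upper fence.

yes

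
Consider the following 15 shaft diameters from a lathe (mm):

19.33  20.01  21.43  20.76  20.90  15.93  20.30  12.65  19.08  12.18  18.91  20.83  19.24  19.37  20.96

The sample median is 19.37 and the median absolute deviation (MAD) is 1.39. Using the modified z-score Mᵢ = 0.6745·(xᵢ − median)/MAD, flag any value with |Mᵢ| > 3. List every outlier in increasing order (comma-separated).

|Mᵢ| > 3 ⇔ |xᵢ − 19.37| > 3·1.39/0.6745 = 6.18.
So outliers lie outside [13.19, 25.55].
12.18: M = -3.49 → outlier.
12.65: M = -3.26 → outlier.

12.18, 12.65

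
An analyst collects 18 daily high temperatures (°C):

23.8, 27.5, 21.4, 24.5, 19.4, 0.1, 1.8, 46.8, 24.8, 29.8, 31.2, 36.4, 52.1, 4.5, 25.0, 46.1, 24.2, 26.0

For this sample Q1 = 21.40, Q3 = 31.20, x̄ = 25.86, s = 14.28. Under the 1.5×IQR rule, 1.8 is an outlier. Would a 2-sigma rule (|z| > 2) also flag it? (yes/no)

no

z = (1.8 − 25.86) / 14.28 = -1.68.
|z| = 1.68 ≤ 2.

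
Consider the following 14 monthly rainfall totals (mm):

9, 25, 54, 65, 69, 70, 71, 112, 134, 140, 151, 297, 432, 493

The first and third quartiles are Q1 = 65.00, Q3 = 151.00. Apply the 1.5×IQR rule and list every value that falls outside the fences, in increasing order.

297, 432, 493

IQR = Q3 − Q1 = 151.00 − 65.00 = 86.00.
Lower fence = Q1 − 1.5·IQR = 65.00 − 129.00 = -64.00.
Upper fence = Q3 + 1.5·IQR = 151.00 + 129.00 = 280.00.
297 > 280.00 → outlier.
432 > 280.00 → outlier.
493 > 280.00 → outlier.
All remaining values lie within [-64.00, 280.00].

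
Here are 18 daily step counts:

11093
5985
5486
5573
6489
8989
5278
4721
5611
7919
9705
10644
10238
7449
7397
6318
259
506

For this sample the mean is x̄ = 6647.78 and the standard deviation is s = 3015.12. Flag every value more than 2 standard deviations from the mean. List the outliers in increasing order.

Cutoffs at x̄ ± 2s: 6647.78 ± 2·3015.12 = [617.54, 12678.02].
259: z = -2.12, |z| > 2 → outlier.
506: z = -2.04, |z| > 2 → outlier.
Every other value lies within [617.54, 12678.02].

259, 506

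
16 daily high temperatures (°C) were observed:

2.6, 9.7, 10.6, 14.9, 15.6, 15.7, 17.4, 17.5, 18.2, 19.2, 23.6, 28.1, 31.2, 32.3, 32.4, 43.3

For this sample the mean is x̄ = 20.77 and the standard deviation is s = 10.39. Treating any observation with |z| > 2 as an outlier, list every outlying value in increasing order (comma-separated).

Cutoffs at x̄ ± 2s: 20.77 ± 2·10.39 = [-0.01, 41.55].
43.3: z = 2.17, |z| > 2 → outlier.
Every other value lies within [-0.01, 41.55].

43.3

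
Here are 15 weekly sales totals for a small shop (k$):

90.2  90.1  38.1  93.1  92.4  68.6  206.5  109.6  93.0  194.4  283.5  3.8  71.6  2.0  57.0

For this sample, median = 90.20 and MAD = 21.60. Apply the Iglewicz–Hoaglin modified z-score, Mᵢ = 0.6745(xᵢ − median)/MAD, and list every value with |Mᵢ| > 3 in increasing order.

194.4, 206.5, 283.5

|Mᵢ| > 3 ⇔ |xᵢ − 90.20| > 3·21.60/0.6745 = 96.07.
So outliers lie outside [-5.87, 186.27].
194.4: M = 3.25 → outlier.
206.5: M = 3.63 → outlier.
283.5: M = 6.04 → outlier.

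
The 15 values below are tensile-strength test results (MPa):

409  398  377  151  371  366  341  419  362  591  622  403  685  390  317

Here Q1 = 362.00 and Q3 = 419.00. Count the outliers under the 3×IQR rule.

4

IQR = 57.00; fences at 362.00 − 171.00 = 191.00 and 419.00 + 171.00 = 590.00.
Outside the cutoffs: 151, 591, 622, 685.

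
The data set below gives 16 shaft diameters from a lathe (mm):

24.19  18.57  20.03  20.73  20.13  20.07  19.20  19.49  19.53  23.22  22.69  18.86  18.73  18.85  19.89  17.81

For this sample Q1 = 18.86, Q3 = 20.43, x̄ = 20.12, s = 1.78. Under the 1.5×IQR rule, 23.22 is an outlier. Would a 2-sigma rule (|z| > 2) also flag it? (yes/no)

z = (23.22 − 20.12) / 1.78 = 1.74.
|z| = 1.74 ≤ 2.

no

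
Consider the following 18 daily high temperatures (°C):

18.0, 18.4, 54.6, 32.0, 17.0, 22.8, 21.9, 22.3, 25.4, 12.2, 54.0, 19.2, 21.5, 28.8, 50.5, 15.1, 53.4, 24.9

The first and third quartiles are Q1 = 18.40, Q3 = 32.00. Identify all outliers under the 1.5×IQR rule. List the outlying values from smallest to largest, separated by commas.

IQR = Q3 − Q1 = 32.00 − 18.40 = 13.60.
Lower fence = Q1 − 1.5·IQR = 18.40 − 20.40 = -2.00.
Upper fence = Q3 + 1.5·IQR = 32.00 + 20.40 = 52.40.
53.4 > 52.40 → outlier.
54.0 > 52.40 → outlier.
54.6 > 52.40 → outlier.
All remaining values lie within [-2.00, 52.40].

53.4, 54.0, 54.6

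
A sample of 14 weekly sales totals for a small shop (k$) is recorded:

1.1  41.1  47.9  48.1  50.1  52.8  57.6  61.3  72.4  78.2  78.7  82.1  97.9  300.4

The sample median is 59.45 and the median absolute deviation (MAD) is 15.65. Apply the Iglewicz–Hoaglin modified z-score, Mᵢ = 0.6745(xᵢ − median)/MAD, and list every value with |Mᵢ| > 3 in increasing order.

300.4

|Mᵢ| > 3 ⇔ |xᵢ − 59.45| > 3·15.65/0.6745 = 69.61.
So outliers lie outside [-10.16, 129.06].
300.4: M = 10.38 → outlier.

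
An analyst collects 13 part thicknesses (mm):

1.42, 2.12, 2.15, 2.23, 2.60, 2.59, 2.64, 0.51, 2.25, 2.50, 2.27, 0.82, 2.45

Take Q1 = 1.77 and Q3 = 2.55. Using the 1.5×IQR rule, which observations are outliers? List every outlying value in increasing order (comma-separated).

IQR = Q3 − Q1 = 2.55 − 1.77 = 0.78.
Lower fence = Q1 − 1.5·IQR = 1.77 − 1.17 = 0.60.
Upper fence = Q3 + 1.5·IQR = 2.55 + 1.17 = 3.72.
0.51 < 0.60 → outlier.
All remaining values lie within [0.60, 3.72].

0.51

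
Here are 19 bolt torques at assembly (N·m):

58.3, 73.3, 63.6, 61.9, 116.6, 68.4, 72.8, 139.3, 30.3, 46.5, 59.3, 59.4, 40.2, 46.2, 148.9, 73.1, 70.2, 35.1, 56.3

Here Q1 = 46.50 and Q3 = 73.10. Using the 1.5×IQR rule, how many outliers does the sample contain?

IQR = 26.60; fences at 46.50 − 39.90 = 6.60 and 73.10 + 39.90 = 113.00.
Outside the cutoffs: 116.6, 139.3, 148.9.

3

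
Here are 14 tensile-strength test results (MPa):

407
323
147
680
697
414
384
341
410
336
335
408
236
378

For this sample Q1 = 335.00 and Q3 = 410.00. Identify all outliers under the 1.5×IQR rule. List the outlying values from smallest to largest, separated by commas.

147, 680, 697

IQR = Q3 − Q1 = 410.00 − 335.00 = 75.00.
Lower fence = Q1 − 1.5·IQR = 335.00 − 112.50 = 222.50.
Upper fence = Q3 + 1.5·IQR = 410.00 + 112.50 = 522.50.
147 < 222.50 → outlier.
680 > 522.50 → outlier.
697 > 522.50 → outlier.
All remaining values lie within [222.50, 522.50].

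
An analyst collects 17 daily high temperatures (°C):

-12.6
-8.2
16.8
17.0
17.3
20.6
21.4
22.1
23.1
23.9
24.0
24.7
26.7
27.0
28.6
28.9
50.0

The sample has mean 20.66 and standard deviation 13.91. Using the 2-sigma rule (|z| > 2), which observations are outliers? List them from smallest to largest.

-12.6, -8.2, 50.0

Cutoffs at x̄ ± 2s: 20.66 ± 2·13.91 = [-7.16, 48.48].
-12.6: z = -2.39, |z| > 2 → outlier.
-8.2: z = -2.07, |z| > 2 → outlier.
50.0: z = 2.11, |z| > 2 → outlier.
Every other value lies within [-7.16, 48.48].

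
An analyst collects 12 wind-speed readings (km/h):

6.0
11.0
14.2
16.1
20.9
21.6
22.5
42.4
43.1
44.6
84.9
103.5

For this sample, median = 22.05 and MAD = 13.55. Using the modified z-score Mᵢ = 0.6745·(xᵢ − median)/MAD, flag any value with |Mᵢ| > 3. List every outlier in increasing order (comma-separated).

|Mᵢ| > 3 ⇔ |xᵢ − 22.05| > 3·13.55/0.6745 = 60.27.
So outliers lie outside [-38.22, 82.32].
84.9: M = 3.13 → outlier.
103.5: M = 4.05 → outlier.

84.9, 103.5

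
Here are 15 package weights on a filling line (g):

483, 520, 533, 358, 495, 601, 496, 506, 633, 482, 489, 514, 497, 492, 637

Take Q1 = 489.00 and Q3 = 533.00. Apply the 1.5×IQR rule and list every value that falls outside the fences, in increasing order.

IQR = Q3 − Q1 = 533.00 − 489.00 = 44.00.
Lower fence = Q1 − 1.5·IQR = 489.00 − 66.00 = 423.00.
Upper fence = Q3 + 1.5·IQR = 533.00 + 66.00 = 599.00.
358 < 423.00 → outlier.
601 > 599.00 → outlier.
633 > 599.00 → outlier.
637 > 599.00 → outlier.
All remaining values lie within [423.00, 599.00].

358, 601, 633, 637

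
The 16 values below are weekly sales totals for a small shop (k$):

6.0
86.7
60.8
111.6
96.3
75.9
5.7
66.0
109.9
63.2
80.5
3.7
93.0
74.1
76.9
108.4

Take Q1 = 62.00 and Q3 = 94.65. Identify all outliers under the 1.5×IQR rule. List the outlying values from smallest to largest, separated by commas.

3.7, 5.7, 6.0

IQR = Q3 − Q1 = 94.65 − 62.00 = 32.65.
Lower fence = Q1 − 1.5·IQR = 62.00 − 48.975 = 13.025.
Upper fence = Q3 + 1.5·IQR = 94.65 + 48.975 = 143.625.
3.7 < 13.025 → outlier.
5.7 < 13.025 → outlier.
6.0 < 13.025 → outlier.
All remaining values lie within [13.025, 143.625].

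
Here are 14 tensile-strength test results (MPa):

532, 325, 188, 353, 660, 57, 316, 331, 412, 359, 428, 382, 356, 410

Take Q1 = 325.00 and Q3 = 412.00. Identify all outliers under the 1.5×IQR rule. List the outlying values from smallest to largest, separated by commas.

IQR = Q3 − Q1 = 412.00 − 325.00 = 87.00.
Lower fence = Q1 − 1.5·IQR = 325.00 − 130.50 = 194.50.
Upper fence = Q3 + 1.5·IQR = 412.00 + 130.50 = 542.50.
57 < 194.50 → outlier.
188 < 194.50 → outlier.
660 > 542.50 → outlier.
All remaining values lie within [194.50, 542.50].

57, 188, 660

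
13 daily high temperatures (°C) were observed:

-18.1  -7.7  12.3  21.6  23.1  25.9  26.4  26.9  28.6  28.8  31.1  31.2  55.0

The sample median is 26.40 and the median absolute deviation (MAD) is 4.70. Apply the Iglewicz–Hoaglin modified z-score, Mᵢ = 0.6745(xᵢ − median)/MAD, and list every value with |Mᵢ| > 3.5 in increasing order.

|Mᵢ| > 3.5 ⇔ |xᵢ − 26.40| > 3.5·4.70/0.6745 = 24.39.
So outliers lie outside [2.01, 50.79].
-18.1: M = -6.39 → outlier.
-7.7: M = -4.89 → outlier.
55.0: M = 4.10 → outlier.

-18.1, -7.7, 55.0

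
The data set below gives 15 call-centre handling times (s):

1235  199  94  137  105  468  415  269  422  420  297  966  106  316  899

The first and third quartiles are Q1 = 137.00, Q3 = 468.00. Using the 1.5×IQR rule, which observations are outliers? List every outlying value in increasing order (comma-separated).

966, 1235

IQR = Q3 − Q1 = 468.00 − 137.00 = 331.00.
Lower fence = Q1 − 1.5·IQR = 137.00 − 496.50 = -359.50.
Upper fence = Q3 + 1.5·IQR = 468.00 + 496.50 = 964.50.
966 > 964.50 → outlier.
1235 > 964.50 → outlier.
All remaining values lie within [-359.50, 964.50].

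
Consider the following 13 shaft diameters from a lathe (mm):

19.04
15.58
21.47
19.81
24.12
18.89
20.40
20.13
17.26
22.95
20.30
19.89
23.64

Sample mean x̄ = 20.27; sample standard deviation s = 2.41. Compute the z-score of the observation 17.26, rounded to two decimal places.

z = (17.26 − 20.27) / 2.41 = -1.25.

-1.25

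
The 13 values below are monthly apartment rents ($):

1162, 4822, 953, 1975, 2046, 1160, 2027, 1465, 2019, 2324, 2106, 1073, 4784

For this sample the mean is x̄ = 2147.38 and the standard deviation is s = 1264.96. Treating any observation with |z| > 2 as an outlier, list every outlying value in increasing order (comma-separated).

4784, 4822

Cutoffs at x̄ ± 2s: 2147.38 ± 2·1264.96 = [-382.54, 4677.30].
4784: z = 2.08, |z| > 2 → outlier.
4822: z = 2.11, |z| > 2 → outlier.
Every other value lies within [-382.54, 4677.30].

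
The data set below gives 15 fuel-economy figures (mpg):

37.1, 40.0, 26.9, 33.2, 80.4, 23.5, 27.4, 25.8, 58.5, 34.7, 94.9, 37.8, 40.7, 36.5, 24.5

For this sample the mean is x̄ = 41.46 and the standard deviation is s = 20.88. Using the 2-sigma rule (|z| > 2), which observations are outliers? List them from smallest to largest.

94.9

Cutoffs at x̄ ± 2s: 41.46 ± 2·20.88 = [-0.30, 83.22].
94.9: z = 2.56, |z| > 2 → outlier.
Every other value lies within [-0.30, 83.22].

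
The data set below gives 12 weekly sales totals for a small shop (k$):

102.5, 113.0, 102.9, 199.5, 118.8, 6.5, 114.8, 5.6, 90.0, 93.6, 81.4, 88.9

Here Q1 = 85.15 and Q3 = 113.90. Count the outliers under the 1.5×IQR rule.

IQR = 28.75; fences at 85.15 − 43.125 = 42.025 and 113.90 + 43.125 = 157.025.
Outside the cutoffs: 5.6, 6.5, 199.5.

3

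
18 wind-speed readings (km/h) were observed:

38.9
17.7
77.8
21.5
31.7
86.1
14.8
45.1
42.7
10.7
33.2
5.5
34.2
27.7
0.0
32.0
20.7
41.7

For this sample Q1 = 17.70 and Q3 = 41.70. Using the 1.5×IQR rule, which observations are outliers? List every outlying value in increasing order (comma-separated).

IQR = Q3 − Q1 = 41.70 − 17.70 = 24.00.
Lower fence = Q1 − 1.5·IQR = 17.70 − 36.00 = -18.30.
Upper fence = Q3 + 1.5·IQR = 41.70 + 36.00 = 77.70.
77.8 > 77.70 → outlier.
86.1 > 77.70 → outlier.
All remaining values lie within [-18.30, 77.70].

77.8, 86.1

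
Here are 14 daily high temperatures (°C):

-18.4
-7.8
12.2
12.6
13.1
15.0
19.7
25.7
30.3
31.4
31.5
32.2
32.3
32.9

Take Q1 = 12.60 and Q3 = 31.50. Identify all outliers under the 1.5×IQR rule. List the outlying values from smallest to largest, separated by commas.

IQR = Q3 − Q1 = 31.50 − 12.60 = 18.90.
Lower fence = Q1 − 1.5·IQR = 12.60 − 28.35 = -15.75.
Upper fence = Q3 + 1.5·IQR = 31.50 + 28.35 = 59.85.
-18.4 < -15.75 → outlier.
All remaining values lie within [-15.75, 59.85].

-18.4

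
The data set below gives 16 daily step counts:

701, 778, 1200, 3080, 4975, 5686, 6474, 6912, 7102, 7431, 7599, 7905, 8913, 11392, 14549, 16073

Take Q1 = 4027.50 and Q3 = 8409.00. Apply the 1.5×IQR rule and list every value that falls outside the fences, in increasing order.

16073

IQR = Q3 − Q1 = 8409.00 − 4027.50 = 4381.50.
Lower fence = Q1 − 1.5·IQR = 4027.50 − 6572.25 = -2544.75.
Upper fence = Q3 + 1.5·IQR = 8409.00 + 6572.25 = 14981.25.
16073 > 14981.25 → outlier.
All remaining values lie within [-2544.75, 14981.25].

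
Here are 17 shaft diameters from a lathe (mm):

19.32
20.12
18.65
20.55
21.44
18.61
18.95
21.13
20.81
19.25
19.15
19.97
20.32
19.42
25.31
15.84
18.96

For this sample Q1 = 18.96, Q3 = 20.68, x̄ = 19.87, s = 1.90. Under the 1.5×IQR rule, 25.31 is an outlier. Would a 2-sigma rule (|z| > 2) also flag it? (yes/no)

z = (25.31 − 19.87) / 1.90 = 2.86.
|z| = 2.86 > 2.

yes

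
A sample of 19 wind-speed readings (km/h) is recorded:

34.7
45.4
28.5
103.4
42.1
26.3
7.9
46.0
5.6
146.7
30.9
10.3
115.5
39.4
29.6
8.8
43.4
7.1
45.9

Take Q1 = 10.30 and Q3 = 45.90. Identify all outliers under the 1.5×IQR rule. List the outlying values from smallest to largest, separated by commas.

103.4, 115.5, 146.7

IQR = Q3 − Q1 = 45.90 − 10.30 = 35.60.
Lower fence = Q1 − 1.5·IQR = 10.30 − 53.40 = -43.10.
Upper fence = Q3 + 1.5·IQR = 45.90 + 53.40 = 99.30.
103.4 > 99.30 → outlier.
115.5 > 99.30 → outlier.
146.7 > 99.30 → outlier.
All remaining values lie within [-43.10, 99.30].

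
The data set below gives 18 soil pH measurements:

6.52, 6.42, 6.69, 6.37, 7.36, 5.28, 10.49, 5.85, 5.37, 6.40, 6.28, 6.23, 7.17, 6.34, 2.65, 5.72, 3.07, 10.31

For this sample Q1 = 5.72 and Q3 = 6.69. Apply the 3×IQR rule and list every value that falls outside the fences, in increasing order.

2.65, 10.31, 10.49

IQR = Q3 − Q1 = 6.69 − 5.72 = 0.97.
Lower fence = Q1 − 3·IQR = 5.72 − 2.91 = 2.81.
Upper fence = Q3 + 3·IQR = 6.69 + 2.91 = 9.60.
2.65 < 2.81 → outlier.
10.31 > 9.60 → outlier.
10.49 > 9.60 → outlier.
All remaining values lie within [2.81, 9.60].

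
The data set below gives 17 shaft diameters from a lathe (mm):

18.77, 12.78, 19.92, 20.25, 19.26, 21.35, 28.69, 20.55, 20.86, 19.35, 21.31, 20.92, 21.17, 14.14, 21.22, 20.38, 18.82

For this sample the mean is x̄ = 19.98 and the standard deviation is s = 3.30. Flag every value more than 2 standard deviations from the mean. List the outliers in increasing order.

Cutoffs at x̄ ± 2s: 19.98 ± 2·3.30 = [13.38, 26.58].
12.78: z = -2.18, |z| > 2 → outlier.
28.69: z = 2.64, |z| > 2 → outlier.
Every other value lies within [13.38, 26.58].

12.78, 28.69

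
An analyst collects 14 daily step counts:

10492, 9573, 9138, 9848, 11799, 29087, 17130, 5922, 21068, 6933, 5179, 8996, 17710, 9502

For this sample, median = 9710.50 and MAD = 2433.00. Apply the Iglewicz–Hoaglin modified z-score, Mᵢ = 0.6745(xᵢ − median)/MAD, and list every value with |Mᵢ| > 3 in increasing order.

21068, 29087

|Mᵢ| > 3 ⇔ |xᵢ − 9710.50| > 3·2433.00/0.6745 = 10821.35.
So outliers lie outside [-1110.85, 20531.85].
21068: M = 3.15 → outlier.
29087: M = 5.37 → outlier.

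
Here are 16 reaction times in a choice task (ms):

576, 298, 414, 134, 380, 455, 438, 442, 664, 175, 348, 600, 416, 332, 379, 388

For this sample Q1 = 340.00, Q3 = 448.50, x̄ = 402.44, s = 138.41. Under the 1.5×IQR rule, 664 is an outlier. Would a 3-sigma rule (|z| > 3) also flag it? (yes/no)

z = (664 − 402.44) / 138.41 = 1.89.
|z| = 1.89 ≤ 3.

no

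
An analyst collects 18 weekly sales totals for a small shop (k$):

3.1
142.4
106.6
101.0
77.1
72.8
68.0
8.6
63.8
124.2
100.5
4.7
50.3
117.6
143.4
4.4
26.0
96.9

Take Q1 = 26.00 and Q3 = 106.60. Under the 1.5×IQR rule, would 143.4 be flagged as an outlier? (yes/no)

IQR = Q3 − Q1 = 106.60 − 26.00 = 80.60.
Lower fence = Q1 − 1.5·IQR = 26.00 − 120.90 = -94.90.
Upper fence = Q3 + 1.5·IQR = 106.60 + 120.90 = 227.50.
143.4 lies within [-94.90, 227.50].

no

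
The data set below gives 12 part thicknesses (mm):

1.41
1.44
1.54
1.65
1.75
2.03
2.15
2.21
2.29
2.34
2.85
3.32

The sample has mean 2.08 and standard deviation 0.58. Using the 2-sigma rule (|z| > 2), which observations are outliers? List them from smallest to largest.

3.32

Cutoffs at x̄ ± 2s: 2.08 ± 2·0.58 = [0.92, 3.24].
3.32: z = 2.14, |z| > 2 → outlier.
Every other value lies within [0.92, 3.24].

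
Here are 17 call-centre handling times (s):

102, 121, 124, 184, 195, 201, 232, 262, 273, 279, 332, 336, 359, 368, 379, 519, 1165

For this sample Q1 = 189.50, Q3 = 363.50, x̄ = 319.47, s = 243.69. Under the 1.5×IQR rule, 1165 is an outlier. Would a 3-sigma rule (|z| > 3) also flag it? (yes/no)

z = (1165 − 319.47) / 243.69 = 3.47.
|z| = 3.47 > 3.

yes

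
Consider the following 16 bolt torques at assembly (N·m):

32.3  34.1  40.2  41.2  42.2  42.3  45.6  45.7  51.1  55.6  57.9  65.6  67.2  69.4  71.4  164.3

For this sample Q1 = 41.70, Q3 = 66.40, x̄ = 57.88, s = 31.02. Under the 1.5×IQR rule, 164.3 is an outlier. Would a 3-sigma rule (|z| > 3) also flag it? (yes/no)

z = (164.3 − 57.88) / 31.02 = 3.43.
|z| = 3.43 > 3.

yes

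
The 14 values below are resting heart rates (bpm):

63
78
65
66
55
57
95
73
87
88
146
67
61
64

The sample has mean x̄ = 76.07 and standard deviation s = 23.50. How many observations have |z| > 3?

0

Cutoffs: x̄ ± 3s = [5.57, 146.57].
Every value lies within the cutoffs.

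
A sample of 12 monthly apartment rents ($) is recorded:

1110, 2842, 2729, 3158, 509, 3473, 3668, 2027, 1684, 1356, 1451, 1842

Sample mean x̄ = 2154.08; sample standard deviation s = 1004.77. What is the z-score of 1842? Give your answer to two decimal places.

-0.31

z = (1842 − 2154.08) / 1004.77 = -0.31.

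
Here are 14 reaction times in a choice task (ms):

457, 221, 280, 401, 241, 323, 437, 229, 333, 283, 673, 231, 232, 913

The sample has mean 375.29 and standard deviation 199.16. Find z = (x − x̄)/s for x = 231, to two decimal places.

z = (231 − 375.29) / 199.16 = -0.72.

-0.72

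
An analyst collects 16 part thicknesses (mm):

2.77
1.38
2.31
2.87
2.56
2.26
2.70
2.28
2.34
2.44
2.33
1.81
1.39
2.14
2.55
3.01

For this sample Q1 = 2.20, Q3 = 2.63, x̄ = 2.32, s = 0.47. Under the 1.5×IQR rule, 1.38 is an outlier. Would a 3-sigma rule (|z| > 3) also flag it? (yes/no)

no

z = (1.38 − 2.32) / 0.47 = -2.00.
|z| = 2.00 ≤ 3.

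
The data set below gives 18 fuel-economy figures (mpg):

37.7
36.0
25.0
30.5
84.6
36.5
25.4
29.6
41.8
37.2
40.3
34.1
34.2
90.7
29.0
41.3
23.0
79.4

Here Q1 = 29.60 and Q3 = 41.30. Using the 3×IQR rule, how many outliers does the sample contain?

3

IQR = 11.70; fences at 29.60 − 35.10 = -5.50 and 41.30 + 35.10 = 76.40.
Outside the cutoffs: 79.4, 84.6, 90.7.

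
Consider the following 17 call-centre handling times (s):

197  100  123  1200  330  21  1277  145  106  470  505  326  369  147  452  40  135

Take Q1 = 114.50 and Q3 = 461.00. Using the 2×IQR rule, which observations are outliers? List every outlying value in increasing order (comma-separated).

IQR = Q3 − Q1 = 461.00 − 114.50 = 346.50.
Lower fence = Q1 − 2·IQR = 114.50 − 693.00 = -578.50.
Upper fence = Q3 + 2·IQR = 461.00 + 693.00 = 1154.00.
1200 > 1154.00 → outlier.
1277 > 1154.00 → outlier.
All remaining values lie within [-578.50, 1154.00].

1200, 1277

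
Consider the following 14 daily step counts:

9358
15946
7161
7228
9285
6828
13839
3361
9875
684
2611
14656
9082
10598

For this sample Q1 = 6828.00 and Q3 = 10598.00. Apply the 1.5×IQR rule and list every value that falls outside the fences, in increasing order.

IQR = Q3 − Q1 = 10598.00 − 6828.00 = 3770.00.
Lower fence = Q1 − 1.5·IQR = 6828.00 − 5655.00 = 1173.00.
Upper fence = Q3 + 1.5·IQR = 10598.00 + 5655.00 = 16253.00.
684 < 1173.00 → outlier.
All remaining values lie within [1173.00, 16253.00].

684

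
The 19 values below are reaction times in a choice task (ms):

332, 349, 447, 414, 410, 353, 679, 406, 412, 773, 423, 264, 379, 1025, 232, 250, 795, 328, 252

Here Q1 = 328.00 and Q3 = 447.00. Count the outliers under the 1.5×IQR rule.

IQR = 119.00; fences at 328.00 − 178.50 = 149.50 and 447.00 + 178.50 = 625.50.
Outside the cutoffs: 679, 773, 795, 1025.

4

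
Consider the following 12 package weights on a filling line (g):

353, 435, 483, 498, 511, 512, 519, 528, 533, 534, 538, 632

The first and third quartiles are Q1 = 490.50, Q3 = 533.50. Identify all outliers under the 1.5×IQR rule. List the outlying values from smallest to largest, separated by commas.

IQR = Q3 − Q1 = 533.50 − 490.50 = 43.00.
Lower fence = Q1 − 1.5·IQR = 490.50 − 64.50 = 426.00.
Upper fence = Q3 + 1.5·IQR = 533.50 + 64.50 = 598.00.
353 < 426.00 → outlier.
632 > 598.00 → outlier.
All remaining values lie within [426.00, 598.00].

353, 632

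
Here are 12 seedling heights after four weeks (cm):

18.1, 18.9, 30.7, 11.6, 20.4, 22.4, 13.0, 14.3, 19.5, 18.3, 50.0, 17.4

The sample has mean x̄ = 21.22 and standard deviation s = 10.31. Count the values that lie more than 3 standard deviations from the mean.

Cutoffs: x̄ ± 3s = [-9.71, 52.15].
Every value lies within the cutoffs.

0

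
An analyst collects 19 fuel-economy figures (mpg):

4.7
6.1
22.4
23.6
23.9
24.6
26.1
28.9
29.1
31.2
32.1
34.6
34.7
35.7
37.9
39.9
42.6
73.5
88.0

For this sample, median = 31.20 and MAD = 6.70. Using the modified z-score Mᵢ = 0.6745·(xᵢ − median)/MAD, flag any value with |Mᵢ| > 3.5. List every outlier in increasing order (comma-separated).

73.5, 88.0

|Mᵢ| > 3.5 ⇔ |xᵢ − 31.20| > 3.5·6.70/0.6745 = 34.77.
So outliers lie outside [-3.57, 65.97].
73.5: M = 4.26 → outlier.
88.0: M = 5.72 → outlier.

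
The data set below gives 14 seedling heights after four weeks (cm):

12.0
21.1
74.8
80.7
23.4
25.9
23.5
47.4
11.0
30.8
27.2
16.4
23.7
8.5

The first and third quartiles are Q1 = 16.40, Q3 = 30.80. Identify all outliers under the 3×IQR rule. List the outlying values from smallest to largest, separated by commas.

74.8, 80.7

IQR = Q3 − Q1 = 30.80 − 16.40 = 14.40.
Lower fence = Q1 − 3·IQR = 16.40 − 43.20 = -26.80.
Upper fence = Q3 + 3·IQR = 30.80 + 43.20 = 74.00.
74.8 > 74.00 → outlier.
80.7 > 74.00 → outlier.
All remaining values lie within [-26.80, 74.00].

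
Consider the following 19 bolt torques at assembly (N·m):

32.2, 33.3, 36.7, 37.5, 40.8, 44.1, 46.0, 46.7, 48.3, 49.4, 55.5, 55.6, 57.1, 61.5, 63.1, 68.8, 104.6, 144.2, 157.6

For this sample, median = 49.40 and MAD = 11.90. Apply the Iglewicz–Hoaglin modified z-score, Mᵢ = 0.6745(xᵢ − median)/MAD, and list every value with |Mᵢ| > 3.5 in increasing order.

|Mᵢ| > 3.5 ⇔ |xᵢ − 49.40| > 3.5·11.90/0.6745 = 61.75.
So outliers lie outside [-12.35, 111.15].
144.2: M = 5.37 → outlier.
157.6: M = 6.13 → outlier.

144.2, 157.6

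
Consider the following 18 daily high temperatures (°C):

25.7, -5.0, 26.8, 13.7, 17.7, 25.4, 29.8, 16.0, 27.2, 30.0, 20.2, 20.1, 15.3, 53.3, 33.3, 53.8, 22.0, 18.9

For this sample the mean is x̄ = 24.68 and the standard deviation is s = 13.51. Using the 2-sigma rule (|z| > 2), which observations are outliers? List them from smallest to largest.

-5.0, 53.3, 53.8

Cutoffs at x̄ ± 2s: 24.68 ± 2·13.51 = [-2.34, 51.70].
-5.0: z = -2.20, |z| > 2 → outlier.
53.3: z = 2.12, |z| > 2 → outlier.
53.8: z = 2.16, |z| > 2 → outlier.
Every other value lies within [-2.34, 51.70].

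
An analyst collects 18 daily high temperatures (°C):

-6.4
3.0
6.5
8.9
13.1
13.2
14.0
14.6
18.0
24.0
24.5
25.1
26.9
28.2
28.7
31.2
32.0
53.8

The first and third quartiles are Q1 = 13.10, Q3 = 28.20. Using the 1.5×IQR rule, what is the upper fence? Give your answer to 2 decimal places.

50.85

IQR = Q3 − Q1 = 28.20 − 13.10 = 15.10.
Lower fence = Q1 − 1.5·IQR = 13.10 − 22.65 = -9.55.
Upper fence = Q3 + 1.5·IQR = 28.20 + 22.65 = 50.85.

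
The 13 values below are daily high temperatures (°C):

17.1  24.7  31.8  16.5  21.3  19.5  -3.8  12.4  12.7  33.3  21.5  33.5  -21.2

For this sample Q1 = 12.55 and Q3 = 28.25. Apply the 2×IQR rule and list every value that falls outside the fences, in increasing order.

IQR = Q3 − Q1 = 28.25 − 12.55 = 15.70.
Lower fence = Q1 − 2·IQR = 12.55 − 31.40 = -18.85.
Upper fence = Q3 + 2·IQR = 28.25 + 31.40 = 59.65.
-21.2 < -18.85 → outlier.
All remaining values lie within [-18.85, 59.65].

-21.2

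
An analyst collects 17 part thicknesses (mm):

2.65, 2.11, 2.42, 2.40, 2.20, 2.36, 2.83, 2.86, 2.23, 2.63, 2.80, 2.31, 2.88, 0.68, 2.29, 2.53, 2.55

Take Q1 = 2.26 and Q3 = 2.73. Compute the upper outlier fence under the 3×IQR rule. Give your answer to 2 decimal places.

4.14

IQR = Q3 − Q1 = 2.73 − 2.26 = 0.47.
Lower fence = Q1 − 3·IQR = 2.26 − 1.41 = 0.85.
Upper fence = Q3 + 3·IQR = 2.73 + 1.41 = 4.14.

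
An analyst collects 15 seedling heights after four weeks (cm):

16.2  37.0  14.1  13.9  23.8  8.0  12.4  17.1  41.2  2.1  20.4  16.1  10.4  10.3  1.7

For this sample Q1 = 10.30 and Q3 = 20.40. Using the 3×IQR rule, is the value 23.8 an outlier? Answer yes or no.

IQR = Q3 − Q1 = 20.40 − 10.30 = 10.10.
Lower fence = Q1 − 3·IQR = 10.30 − 30.30 = -20.00.
Upper fence = Q3 + 3·IQR = 20.40 + 30.30 = 50.70.
23.8 lies within [-20.00, 50.70].

no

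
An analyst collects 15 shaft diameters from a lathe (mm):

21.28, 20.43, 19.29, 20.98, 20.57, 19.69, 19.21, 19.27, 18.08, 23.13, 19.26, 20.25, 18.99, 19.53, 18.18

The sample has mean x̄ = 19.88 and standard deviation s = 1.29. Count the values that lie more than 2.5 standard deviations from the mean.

1

Cutoffs: x̄ ± 2.5s = [16.655, 23.105].
Outside the cutoffs: 23.13.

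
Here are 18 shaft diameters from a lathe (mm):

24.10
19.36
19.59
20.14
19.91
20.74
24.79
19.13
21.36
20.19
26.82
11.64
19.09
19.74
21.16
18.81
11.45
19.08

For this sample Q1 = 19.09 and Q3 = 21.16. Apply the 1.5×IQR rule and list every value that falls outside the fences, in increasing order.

IQR = Q3 − Q1 = 21.16 − 19.09 = 2.07.
Lower fence = Q1 − 1.5·IQR = 19.09 − 3.105 = 15.985.
Upper fence = Q3 + 1.5·IQR = 21.16 + 3.105 = 24.265.
11.45 < 15.985 → outlier.
11.64 < 15.985 → outlier.
24.79 > 24.265 → outlier.
26.82 > 24.265 → outlier.
All remaining values lie within [15.985, 24.265].

11.45, 11.64, 24.79, 26.82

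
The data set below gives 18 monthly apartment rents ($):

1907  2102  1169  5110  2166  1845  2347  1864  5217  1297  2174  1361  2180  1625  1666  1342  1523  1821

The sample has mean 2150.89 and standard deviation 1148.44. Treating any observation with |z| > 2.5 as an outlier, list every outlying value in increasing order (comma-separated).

5110, 5217

Cutoffs at x̄ ± 2.5s: 2150.89 ± 2.5·1148.44 = [-720.21, 5021.99].
5110: z = 2.58, |z| > 2.5 → outlier.
5217: z = 2.67, |z| > 2.5 → outlier.
Every other value lies within [-720.21, 5021.99].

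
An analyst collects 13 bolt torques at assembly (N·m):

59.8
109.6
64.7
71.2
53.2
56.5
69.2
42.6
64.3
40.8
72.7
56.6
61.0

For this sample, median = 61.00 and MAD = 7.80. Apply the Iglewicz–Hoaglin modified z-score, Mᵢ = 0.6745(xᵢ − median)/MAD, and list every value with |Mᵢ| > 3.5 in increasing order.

109.6

|Mᵢ| > 3.5 ⇔ |xᵢ − 61.00| > 3.5·7.80/0.6745 = 40.47.
So outliers lie outside [20.53, 101.47].
109.6: M = 4.20 → outlier.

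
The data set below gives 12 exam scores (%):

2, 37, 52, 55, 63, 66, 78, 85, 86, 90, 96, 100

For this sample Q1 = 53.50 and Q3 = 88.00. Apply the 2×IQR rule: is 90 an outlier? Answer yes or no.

no

IQR = Q3 − Q1 = 88.00 − 53.50 = 34.50.
Lower fence = Q1 − 2·IQR = 53.50 − 69.00 = -15.50.
Upper fence = Q3 + 2·IQR = 88.00 + 69.00 = 157.00.
90 lies within [-15.50, 157.00].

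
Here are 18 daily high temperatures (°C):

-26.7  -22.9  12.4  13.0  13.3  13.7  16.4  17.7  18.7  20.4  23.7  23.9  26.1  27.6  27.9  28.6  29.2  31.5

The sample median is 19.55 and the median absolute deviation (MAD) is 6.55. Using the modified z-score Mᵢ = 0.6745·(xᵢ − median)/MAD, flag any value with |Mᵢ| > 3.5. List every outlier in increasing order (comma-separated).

|Mᵢ| > 3.5 ⇔ |xᵢ − 19.55| > 3.5·6.55/0.6745 = 33.99.
So outliers lie outside [-14.44, 53.54].
-26.7: M = -4.76 → outlier.
-22.9: M = -4.37 → outlier.

-26.7, -22.9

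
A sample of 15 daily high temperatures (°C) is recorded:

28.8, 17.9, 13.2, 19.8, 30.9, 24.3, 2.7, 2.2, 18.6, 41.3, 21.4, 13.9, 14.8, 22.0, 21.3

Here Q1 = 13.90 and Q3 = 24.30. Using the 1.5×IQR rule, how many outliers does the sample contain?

IQR = 10.40; fences at 13.90 − 15.60 = -1.70 and 24.30 + 15.60 = 39.90.
Outside the cutoffs: 41.3.

1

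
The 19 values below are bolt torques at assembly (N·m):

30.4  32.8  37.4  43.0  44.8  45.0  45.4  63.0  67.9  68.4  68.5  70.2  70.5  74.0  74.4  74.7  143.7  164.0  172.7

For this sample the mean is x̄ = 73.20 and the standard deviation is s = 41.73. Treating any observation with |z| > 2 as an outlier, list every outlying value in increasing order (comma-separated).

Cutoffs at x̄ ± 2s: 73.20 ± 2·41.73 = [-10.26, 156.66].
164.0: z = 2.18, |z| > 2 → outlier.
172.7: z = 2.38, |z| > 2 → outlier.
Every other value lies within [-10.26, 156.66].

164.0, 172.7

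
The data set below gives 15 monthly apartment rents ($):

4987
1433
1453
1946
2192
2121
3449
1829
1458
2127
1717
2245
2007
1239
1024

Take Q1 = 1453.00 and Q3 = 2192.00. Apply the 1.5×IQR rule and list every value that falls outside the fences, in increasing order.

IQR = Q3 − Q1 = 2192.00 − 1453.00 = 739.00.
Lower fence = Q1 − 1.5·IQR = 1453.00 − 1108.50 = 344.50.
Upper fence = Q3 + 1.5·IQR = 2192.00 + 1108.50 = 3300.50.
3449 > 3300.50 → outlier.
4987 > 3300.50 → outlier.
All remaining values lie within [344.50, 3300.50].

3449, 4987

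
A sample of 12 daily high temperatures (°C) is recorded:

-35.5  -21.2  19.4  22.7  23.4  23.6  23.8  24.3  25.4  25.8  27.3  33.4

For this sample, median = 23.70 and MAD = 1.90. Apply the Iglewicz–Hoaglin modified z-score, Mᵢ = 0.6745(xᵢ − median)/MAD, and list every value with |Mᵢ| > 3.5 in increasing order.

|Mᵢ| > 3.5 ⇔ |xᵢ − 23.70| > 3.5·1.90/0.6745 = 9.86.
So outliers lie outside [13.84, 33.56].
-35.5: M = -21.02 → outlier.
-21.2: M = -15.94 → outlier.

-35.5, -21.2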